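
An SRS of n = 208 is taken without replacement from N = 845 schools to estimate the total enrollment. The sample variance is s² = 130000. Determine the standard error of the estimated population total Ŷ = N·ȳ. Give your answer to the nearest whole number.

18342

Var(Ŷ) = N²·Var(ȳ) = N²·(1 − n/N)·s²/n.
f = 208/845 = 0.24615385; Var(ȳ) = 0.75384615·130000/208 = 471.15385.
Var(Ŷ) = 845² · 471.15385 = 3.3641563 × 10^8.
SE(Ŷ) = √(3.3641563 × 10^8) = 18342.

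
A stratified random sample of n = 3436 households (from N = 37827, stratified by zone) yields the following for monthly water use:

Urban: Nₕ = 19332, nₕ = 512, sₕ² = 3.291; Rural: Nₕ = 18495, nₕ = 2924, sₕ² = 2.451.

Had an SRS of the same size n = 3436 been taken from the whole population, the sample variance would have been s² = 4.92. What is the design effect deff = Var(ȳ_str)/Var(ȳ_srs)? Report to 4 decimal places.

Var(ȳ_str) = Σ Wₕ²(1−fₕ)sₕ²/nₕ with Wₕ = Nₕ/37827:
  Urban: (19332/37827)²·(1−512/19332)·3.291/512 = 0.0016343705
  Rural: (18495/37827)²·(1−2924/18495)·2.451/2924 = 1.6870695 × 10^-4
  → Var(ȳ_str) = 0.0018030775.
Var(ȳ_srs) = (1 − 3436/37827)·4.92/3436 = 0.0013018317.
deff = 0.0018030775 / 0.0013018317 = 1.3850.

1.3850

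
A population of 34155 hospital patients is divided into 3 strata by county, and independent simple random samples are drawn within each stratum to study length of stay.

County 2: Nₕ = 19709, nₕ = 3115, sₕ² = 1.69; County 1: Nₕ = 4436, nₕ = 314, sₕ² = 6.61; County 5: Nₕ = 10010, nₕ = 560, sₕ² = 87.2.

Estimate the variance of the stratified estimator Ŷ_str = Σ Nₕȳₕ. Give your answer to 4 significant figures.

1.529 × 10^7

Var(Ŷ_str) = Σₕ Nₕ²(1 − fₕ)sₕ²/nₕ.
County 2: 19709²·(1 − 3115/19709)·1.69/3115 = 177437.06.
County 1: 4436²·(1 − 314/4436)·6.61/314 = 384920.76.
County 5: 10010²·(1 − 560/10010)·87.2/560 = 1.4729715 × 10^7.
Sum = 1.5292073 × 10^7.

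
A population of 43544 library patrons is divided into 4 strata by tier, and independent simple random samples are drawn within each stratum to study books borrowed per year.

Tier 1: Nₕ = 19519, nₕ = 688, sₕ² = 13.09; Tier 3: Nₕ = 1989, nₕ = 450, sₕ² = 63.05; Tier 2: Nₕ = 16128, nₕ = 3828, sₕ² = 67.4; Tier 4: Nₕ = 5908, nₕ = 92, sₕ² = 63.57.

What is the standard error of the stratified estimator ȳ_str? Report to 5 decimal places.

Var(ȳ_str) = Σₕ Wₕ²(1 − fₕ)sₕ²/nₕ with Wₕ = Nₕ/N, N = 43544.
Tier 1: Wₕ = 0.44825923; term = 0.44825923²·(1 − 0.03524771)·13.09/688 = 0.0036882938.
Tier 3: Wₕ = 0.04567793; term = 0.04567793²·(1 − 0.22624434)·63.05/450 = 2.261983 × 10^-4.
Tier 2: Wₕ = 0.37038398; term = 0.37038398²·(1 − 0.23735119)·67.4/3828 = 0.0018421159.
Tier 4: Wₕ = 0.13567885; term = 0.13567885²·(1 − 0.01557211)·63.57/92 = 0.012521969.
Sum = 0.018278577.
SE = √(0.018278577) = 0.13520.

0.13520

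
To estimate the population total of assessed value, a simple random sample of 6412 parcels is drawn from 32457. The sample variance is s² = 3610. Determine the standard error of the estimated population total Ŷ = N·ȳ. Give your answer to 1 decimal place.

21815.9

Var(Ŷ) = N²·Var(ȳ) = N²·(1 − n/N)·s²/n.
f = 6412/32457 = 0.19755369; Var(ȳ) = 0.80244631·3610/6412 = 0.45178278.
Var(Ŷ) = 32457² · 0.45178278 = 4.7593366 × 10^8.
SE(Ŷ) = √(4.7593366 × 10^8) = 21815.9.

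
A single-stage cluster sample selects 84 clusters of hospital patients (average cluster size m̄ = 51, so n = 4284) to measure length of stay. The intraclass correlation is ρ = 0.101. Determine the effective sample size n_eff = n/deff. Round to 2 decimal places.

708.10

deff = 1 + (51 − 1)·0.101 = 1 + 5.05 = 6.05.
n_eff = 4284 / 6.05 = 708.10.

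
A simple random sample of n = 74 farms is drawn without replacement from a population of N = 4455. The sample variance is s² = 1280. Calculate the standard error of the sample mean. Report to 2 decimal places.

Under SRS without replacement, Var(ȳ) = (1 − f)·s²/n with f = n/N = 74/4455 = 0.01661055.
Var(ȳ) = (1 − 0.01661055)·1280/74 = 0.98338945·17.297297 = 17.00998.
SE(ȳ) = √(17.00998) = 4.12.

4.12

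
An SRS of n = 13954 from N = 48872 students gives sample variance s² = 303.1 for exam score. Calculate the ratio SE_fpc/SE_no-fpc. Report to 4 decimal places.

f = n/N = 13954/48872 = 0.28552136.
SE_no-fpc = √(s²/n) = 0.14738172; SE_fpc = √((1−f)s²/n) = 0.1245771.
Ratio = √(1−f) = 0.84526838.

0.8453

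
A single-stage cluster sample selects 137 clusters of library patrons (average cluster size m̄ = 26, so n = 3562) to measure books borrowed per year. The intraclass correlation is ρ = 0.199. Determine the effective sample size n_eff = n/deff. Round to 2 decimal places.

deff = 1 + (26 − 1)·0.199 = 1 + 4.975 = 5.975.
n_eff = 3562 / 5.975 = 596.15.

596.15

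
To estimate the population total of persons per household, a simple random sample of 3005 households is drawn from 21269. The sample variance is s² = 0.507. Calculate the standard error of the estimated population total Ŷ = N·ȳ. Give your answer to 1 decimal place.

Var(Ŷ) = N²·Var(ȳ) = N²·(1 − n/N)·s²/n.
f = 3005/21269 = 0.14128544; Var(ȳ) = 0.85871456·0.507/3005 = 1.4488129 × 10^-4.
Var(Ŷ) = 21269² · (1.4488129 × 10^-4) = 65540.001.
SE(Ŷ) = √(65540.001) = 256.0.

256.0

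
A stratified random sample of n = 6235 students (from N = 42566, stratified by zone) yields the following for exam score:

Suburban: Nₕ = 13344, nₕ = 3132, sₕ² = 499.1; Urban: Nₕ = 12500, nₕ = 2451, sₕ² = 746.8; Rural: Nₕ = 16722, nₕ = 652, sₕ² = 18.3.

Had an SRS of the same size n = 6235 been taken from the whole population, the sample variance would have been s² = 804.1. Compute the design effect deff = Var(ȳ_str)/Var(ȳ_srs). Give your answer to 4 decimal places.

Var(ȳ_str) = Σ Wₕ²(1−fₕ)sₕ²/nₕ with Wₕ = Nₕ/42566:
  Suburban: (13344/42566)²·(1−3132/13344)·499.1/3132 = 0.011984971
  Urban: (12500/42566)²·(1−2451/12500)·746.8/2451 = 0.021123612
  Rural: (16722/42566)²·(1−652/16722)·18.3/652 = 0.0041627651
  → Var(ȳ_str) = 0.037271348.
Var(ȳ_srs) = (1 − 6235/42566)·804.1/6235 = 0.11007485.
deff = 0.037271348 / 0.11007485 = 0.3386.

0.3386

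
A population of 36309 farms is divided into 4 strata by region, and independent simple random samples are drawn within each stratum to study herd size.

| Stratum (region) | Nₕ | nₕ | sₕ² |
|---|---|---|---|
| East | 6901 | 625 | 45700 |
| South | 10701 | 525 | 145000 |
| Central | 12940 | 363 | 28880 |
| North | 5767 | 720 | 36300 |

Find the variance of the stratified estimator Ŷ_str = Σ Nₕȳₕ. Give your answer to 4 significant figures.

Var(Ŷ_str) = Σₕ Nₕ²(1 − fₕ)sₕ²/nₕ.
East: 6901²·(1 − 625/6901)·45700/625 = 3.1668766 × 10^9.
South: 10701²·(1 − 525/10701)·145000/525 = 3.0075313 × 10^10.
Central: 12940²·(1 − 363/12940)·28880/363 = 1.2947976 × 10^10.
North: 5767²·(1 − 720/5767)·36300/720 = 1.46743 × 10^9.
Sum = 4.7657596 × 10^10.

4.766 × 10^10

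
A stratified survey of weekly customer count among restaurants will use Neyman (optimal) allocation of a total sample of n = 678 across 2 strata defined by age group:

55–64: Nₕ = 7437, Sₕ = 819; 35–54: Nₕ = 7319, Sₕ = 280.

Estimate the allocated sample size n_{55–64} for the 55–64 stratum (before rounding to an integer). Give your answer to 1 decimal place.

Neyman allocation: nₕ = n·NₕSₕ / Σⱼ NⱼSⱼ.
Σ NⱼSⱼ = 7437·819 + 7319·280 = 8.140223 × 10^6.
n_{55–64} = 678·7437·819 / (8.140223 × 10^6) = 507.3.

507.3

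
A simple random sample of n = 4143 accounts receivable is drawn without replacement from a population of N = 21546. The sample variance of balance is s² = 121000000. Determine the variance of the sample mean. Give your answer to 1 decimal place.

Under SRS without replacement, Var(ȳ) = (1 − f)·s²/n with f = n/N = 4143/21546 = 0.19228627.
Var(ȳ) = (1 − 0.19228627)·121000000/4143 = 0.80771373·29205.889 = 23589.998.

23590.0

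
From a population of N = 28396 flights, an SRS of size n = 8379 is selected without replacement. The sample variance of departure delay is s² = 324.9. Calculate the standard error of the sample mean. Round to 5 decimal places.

Under SRS without replacement, Var(ȳ) = (1 − f)·s²/n with f = n/N = 8379/28396 = 0.29507677.
Var(ȳ) = (1 − 0.29507677)·324.9/8379 = 0.70492323·0.03877551 = 0.027333758.
SE(ȳ) = √(0.027333758) = 0.16533.

0.16533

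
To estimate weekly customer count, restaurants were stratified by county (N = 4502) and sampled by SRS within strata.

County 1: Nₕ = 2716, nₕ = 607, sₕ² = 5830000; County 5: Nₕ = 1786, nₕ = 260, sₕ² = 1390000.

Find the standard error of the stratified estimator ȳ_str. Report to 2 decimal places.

Var(ȳ_str) = Σₕ Wₕ²(1 − fₕ)sₕ²/nₕ with Wₕ = Nₕ/N, N = 4502.
County 1: Wₕ = 0.60328743; term = 0.60328743²·(1 − 0.22349043)·5830000/607 = 2714.4086.
County 5: Wₕ = 0.39671257; term = 0.39671257²·(1 − 0.14557671)·1390000/260 = 718.89665.
Sum = 3433.3053.
SE = √(3433.3053) = 58.59.

58.59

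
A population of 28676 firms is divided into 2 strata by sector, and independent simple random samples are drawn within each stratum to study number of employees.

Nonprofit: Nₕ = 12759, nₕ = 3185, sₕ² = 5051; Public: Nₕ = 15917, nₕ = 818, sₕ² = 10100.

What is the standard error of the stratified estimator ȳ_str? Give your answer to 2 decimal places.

Var(ȳ_str) = Σₕ Wₕ²(1 − fₕ)sₕ²/nₕ with Wₕ = Nₕ/N, N = 28676.
Nonprofit: Wₕ = 0.44493653; term = 0.44493653²·(1 − 0.24962771)·5051/3185 = 0.23558132.
Public: Wₕ = 0.55506347; term = 0.55506347²·(1 − 0.05139159)·10100/818 = 3.6086132.
Sum = 3.8441945.
SE = √(3.8441945) = 1.96.

1.96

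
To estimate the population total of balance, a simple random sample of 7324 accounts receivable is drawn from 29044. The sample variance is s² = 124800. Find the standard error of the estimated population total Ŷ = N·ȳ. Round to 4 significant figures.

103700

Var(Ŷ) = N²·Var(ȳ) = N²·(1 − n/N)·s²/n.
f = 7324/29044 = 0.25216912; Var(ȳ) = 0.74783088·124800/7324 = 12.74294.
Var(Ŷ) = 29044² · 12.74294 = 1.0749357 × 10^10.
SE(Ŷ) = √(1.0749357 × 10^10) = 103700.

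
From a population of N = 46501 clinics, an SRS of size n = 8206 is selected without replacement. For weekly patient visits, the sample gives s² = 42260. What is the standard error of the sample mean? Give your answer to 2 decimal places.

2.06

Under SRS without replacement, Var(ȳ) = (1 − f)·s²/n with f = n/N = 8206/46501 = 0.17646932.
Var(ȳ) = (1 − 0.17646932)·42260/8206 = 0.82353068·5.1498903 = 4.2410927.
SE(ȳ) = √(4.2410927) = 2.06.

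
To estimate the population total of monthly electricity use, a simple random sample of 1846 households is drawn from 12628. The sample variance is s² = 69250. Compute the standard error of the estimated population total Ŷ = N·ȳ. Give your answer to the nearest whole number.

71468

Var(Ŷ) = N²·Var(ȳ) = N²·(1 − n/N)·s²/n.
f = 1846/12628 = 0.14618309; Var(ȳ) = 0.85381691·69250/1846 = 32.029697.
Var(Ŷ) = 12628² · 32.029697 = 5.10766 × 10^9.
SE(Ŷ) = √(5.10766 × 10^9) = 71468.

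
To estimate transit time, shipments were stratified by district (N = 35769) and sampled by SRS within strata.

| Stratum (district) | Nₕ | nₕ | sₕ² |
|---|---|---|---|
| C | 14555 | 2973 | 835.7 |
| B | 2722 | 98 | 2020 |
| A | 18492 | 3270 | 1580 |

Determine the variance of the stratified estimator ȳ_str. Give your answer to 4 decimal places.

0.2584

Var(ȳ_str) = Σₕ Wₕ²(1 − fₕ)sₕ²/nₕ with Wₕ = Nₕ/N, N = 35769.
C: Wₕ = 0.40691660; term = 0.40691660²·(1 − 0.20425970)·835.7/2973 = 0.037037159.
B: Wₕ = 0.07609942; term = 0.07609942²·(1 − 0.03600294)·2020/98 = 0.11507041.
A: Wₕ = 0.51698398; term = 0.51698398²·(1 − 0.17683323)·1580/3270 = 0.10630442.
Sum = 0.25841199.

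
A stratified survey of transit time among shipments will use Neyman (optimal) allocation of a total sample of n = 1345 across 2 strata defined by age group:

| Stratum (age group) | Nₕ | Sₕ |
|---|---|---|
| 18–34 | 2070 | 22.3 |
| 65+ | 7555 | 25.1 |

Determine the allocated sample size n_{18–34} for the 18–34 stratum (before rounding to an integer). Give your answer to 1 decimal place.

Neyman allocation: nₕ = n·NₕSₕ / Σⱼ NⱼSⱼ.
Σ NⱼSⱼ = 2070·22.3 + 7555·25.1 = 235791.5.
n_{18–34} = 1345·2070·22.3 / 235791.5 = 263.3.

263.3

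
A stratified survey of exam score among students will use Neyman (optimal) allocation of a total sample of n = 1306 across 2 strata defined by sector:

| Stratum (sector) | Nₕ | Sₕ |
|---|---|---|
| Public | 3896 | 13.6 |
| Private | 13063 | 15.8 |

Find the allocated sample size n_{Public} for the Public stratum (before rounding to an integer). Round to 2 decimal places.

266.79

Neyman allocation: nₕ = n·NₕSₕ / Σⱼ NⱼSⱼ.
Σ NⱼSⱼ = 3896·13.6 + 13063·15.8 = 259381.
n_{Public} = 1306·3896·13.6 / 259381 = 266.79.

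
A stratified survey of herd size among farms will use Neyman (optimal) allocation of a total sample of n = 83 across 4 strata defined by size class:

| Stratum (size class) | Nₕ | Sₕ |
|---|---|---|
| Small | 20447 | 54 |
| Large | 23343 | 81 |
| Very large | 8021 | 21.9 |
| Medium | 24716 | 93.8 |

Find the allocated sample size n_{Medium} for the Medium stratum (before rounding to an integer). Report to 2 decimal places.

Neyman allocation: nₕ = n·NₕSₕ / Σⱼ NⱼSⱼ.
Σ NⱼSⱼ = 20447·54 + 23343·81 + 8021·21.9 + 24716·93.8 = 5.4889417 × 10^6.
n_{Medium} = 83·24716·93.8 / (5.4889417 × 10^6) = 35.06.

35.06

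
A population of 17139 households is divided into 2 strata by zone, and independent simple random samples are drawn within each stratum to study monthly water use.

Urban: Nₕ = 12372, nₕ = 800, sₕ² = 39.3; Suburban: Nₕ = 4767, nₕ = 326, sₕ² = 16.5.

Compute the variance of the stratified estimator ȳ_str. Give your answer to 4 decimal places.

0.0276

Var(ȳ_str) = Σₕ Wₕ²(1 − fₕ)sₕ²/nₕ with Wₕ = Nₕ/N, N = 17139.
Urban: Wₕ = 0.72186242; term = 0.72186242²·(1 − 0.06466214)·39.3/800 = 0.023943076.
Suburban: Wₕ = 0.27813758; term = 0.27813758²·(1 − 0.06838683)·16.5/326 = 0.0036477185.
Sum = 0.027590795.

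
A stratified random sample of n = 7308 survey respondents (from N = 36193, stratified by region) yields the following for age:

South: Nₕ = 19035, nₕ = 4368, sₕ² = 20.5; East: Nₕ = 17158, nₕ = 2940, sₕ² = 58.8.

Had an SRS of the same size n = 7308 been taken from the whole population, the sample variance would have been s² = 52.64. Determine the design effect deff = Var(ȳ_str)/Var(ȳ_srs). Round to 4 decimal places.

0.8219

Var(ȳ_str) = Σ Wₕ²(1−fₕ)sₕ²/nₕ with Wₕ = Nₕ/36193:
  South: (19035/36193)²·(1−4368/19035)·20.5/4368 = 0.0010002677
  East: (17158/36193)²·(1−2940/17158)·58.8/2940 = 0.0037246546
  → Var(ȳ_str) = 0.0047249223.
Var(ȳ_srs) = (1 − 7308/36193)·52.64/7308 = 0.0057486402.
deff = 0.0047249223 / 0.0057486402 = 0.8219.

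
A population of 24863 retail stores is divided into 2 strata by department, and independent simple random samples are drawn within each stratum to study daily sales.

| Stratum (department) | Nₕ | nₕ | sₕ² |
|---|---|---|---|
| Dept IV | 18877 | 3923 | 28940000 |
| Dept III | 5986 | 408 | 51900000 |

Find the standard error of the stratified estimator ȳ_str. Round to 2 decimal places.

Var(ȳ_str) = Σₕ Wₕ²(1 − fₕ)sₕ²/nₕ with Wₕ = Nₕ/N, N = 24863.
Dept IV: Wₕ = 0.75924064; term = 0.75924064²·(1 − 0.20781904)·28940000/3923 = 3368.7091.
Dept III: Wₕ = 0.24075936; term = 0.24075936²·(1 − 0.06815904)·51900000/408 = 6870.9274.
Sum = 10239.637.
SE = √(10239.637) = 101.19.

101.19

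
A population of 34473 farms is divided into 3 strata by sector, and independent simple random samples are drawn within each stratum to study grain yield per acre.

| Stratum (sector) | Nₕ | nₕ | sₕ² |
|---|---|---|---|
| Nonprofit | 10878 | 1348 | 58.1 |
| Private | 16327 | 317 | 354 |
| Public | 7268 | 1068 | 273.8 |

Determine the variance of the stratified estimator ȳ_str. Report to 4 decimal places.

Var(ȳ_str) = Σₕ Wₕ²(1 − fₕ)sₕ²/nₕ with Wₕ = Nₕ/N, N = 34473.
Nonprofit: Wₕ = 0.31555130; term = 0.31555130²·(1 − 0.12391984)·58.1/1348 = 0.0037598458.
Private: Wₕ = 0.47361703; term = 0.47361703²·(1 − 0.01941569)·354/317 = 0.24563122.
Public: Wₕ = 0.21083167; term = 0.21083167²·(1 − 0.14694551)·273.8/1068 = 0.0097209932.
Sum = 0.25911206.

0.2591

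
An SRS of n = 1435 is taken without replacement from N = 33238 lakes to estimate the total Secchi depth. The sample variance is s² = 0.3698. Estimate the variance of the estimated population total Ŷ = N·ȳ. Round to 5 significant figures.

272410

Var(Ŷ) = N²·Var(ȳ) = N²·(1 − n/N)·s²/n.
f = 1435/33238 = 0.04317348; Var(ȳ) = 0.95682652·0.3698/1435 = 2.4657453 × 10^-4.
Var(Ŷ) = 33238² · (2.4657453 × 10^-4) = 272406.82.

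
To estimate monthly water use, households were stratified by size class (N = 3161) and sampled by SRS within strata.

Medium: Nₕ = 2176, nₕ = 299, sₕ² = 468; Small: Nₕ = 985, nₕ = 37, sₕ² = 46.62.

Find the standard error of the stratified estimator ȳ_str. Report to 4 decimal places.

0.8704

Var(ȳ_str) = Σₕ Wₕ²(1 − fₕ)sₕ²/nₕ with Wₕ = Nₕ/N, N = 3161.
Medium: Wₕ = 0.68838975; term = 0.68838975²·(1 − 0.13740809)·468/299 = 0.63980678.
Small: Wₕ = 0.31161025; term = 0.31161025²·(1 − 0.03756345)·46.62/37 = 0.11775141.
Sum = 0.75755819.
SE = √(0.75755819) = 0.8704.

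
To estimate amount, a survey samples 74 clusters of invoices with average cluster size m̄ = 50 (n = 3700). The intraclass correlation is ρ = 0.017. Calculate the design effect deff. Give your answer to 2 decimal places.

deff = 1 + (50 − 1)·0.017 = 1 + 0.833 = 1.833.

1.83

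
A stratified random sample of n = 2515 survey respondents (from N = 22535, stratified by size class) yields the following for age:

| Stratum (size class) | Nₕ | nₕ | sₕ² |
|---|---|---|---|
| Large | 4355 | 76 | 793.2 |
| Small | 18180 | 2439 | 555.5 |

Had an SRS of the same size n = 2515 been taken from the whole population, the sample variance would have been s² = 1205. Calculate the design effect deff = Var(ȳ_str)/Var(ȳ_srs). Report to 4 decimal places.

Var(ȳ_str) = Σ Wₕ²(1−fₕ)sₕ²/nₕ with Wₕ = Nₕ/22535:
  Large: (4355/22535)²·(1−76/4355)·793.2/76 = 0.38298735
  Small: (18180/22535)²·(1−2439/18180)·555.5/2439 = 0.12834629
  → Var(ȳ_str) = 0.51133364.
Var(ȳ_srs) = (1 − 2515/22535)·1205/2515 = 0.42565287.
deff = 0.51133364 / 0.42565287 = 1.2013.

1.2013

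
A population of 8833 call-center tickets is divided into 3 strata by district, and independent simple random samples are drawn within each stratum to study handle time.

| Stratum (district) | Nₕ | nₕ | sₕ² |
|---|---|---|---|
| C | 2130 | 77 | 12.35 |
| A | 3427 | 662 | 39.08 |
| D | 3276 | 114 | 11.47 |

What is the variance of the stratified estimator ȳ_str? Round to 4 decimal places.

Var(ȳ_str) = Σₕ Wₕ²(1 − fₕ)sₕ²/nₕ with Wₕ = Nₕ/N, N = 8833.
C: Wₕ = 0.24114118; term = 0.24114118²·(1 − 0.03615023)·12.35/77 = 0.0089893507.
A: Wₕ = 0.38797690; term = 0.38797690²·(1 − 0.19317187)·39.08/662 = 0.0071695079.
D: Wₕ = 0.37088192; term = 0.37088192²·(1 − 0.03479853)·11.47/114 = 0.013358198.
Sum = 0.029517057.

0.0295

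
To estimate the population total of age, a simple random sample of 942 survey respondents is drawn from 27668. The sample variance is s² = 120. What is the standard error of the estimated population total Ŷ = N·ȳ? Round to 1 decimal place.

9705.6

Var(Ŷ) = N²·Var(ȳ) = N²·(1 − n/N)·s²/n.
f = 942/27668 = 0.03404655; Var(ȳ) = 0.96595345·120/942 = 0.12305139.
Var(Ŷ) = 27668² · 0.12305139 = 9.4198082 × 10^7.
SE(Ŷ) = √(9.4198082 × 10^7) = 9705.6.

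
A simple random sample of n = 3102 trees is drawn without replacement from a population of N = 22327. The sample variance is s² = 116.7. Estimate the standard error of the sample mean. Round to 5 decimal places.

Under SRS without replacement, Var(ȳ) = (1 − f)·s²/n with f = n/N = 3102/22327 = 0.13893492.
Var(ȳ) = (1 − 0.13893492)·116.7/3102 = 0.86106508·0.03762089 = 0.032394034.
SE(ȳ) = √(0.032394034) = 0.17998.

0.17998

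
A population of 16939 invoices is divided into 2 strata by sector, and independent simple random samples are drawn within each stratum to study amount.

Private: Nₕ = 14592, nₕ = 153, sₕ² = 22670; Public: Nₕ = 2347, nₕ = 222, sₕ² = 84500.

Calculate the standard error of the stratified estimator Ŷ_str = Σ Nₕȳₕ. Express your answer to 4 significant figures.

Var(Ŷ_str) = Σₕ Nₕ²(1 − fₕ)sₕ²/nₕ.
Private: 14592²·(1 − 153/14592)·22670/153 = 3.12185 × 10^10.
Public: 2347²·(1 − 222/2347)·84500/222 = 1.8983477 × 10^9.
Sum = 3.3116848 × 10^10.
SE = √(3.3116848 × 10^10) = 182000.

182000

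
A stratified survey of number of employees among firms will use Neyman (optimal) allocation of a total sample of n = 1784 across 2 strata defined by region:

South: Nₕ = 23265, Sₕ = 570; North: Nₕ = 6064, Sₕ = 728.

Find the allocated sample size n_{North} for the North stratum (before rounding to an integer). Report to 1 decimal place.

Neyman allocation: nₕ = n·NₕSₕ / Σⱼ NⱼSⱼ.
Σ NⱼSⱼ = 23265·570 + 6064·728 = 1.7675642 × 10^7.
n_{North} = 1784·6064·728 / (1.7675642 × 10^7) = 445.6.

445.6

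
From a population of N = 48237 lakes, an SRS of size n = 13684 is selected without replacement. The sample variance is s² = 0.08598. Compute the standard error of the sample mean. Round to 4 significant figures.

Under SRS without replacement, Var(ȳ) = (1 − f)·s²/n with f = n/N = 13684/48237 = 0.28368265.
Var(ȳ) = (1 − 0.28368265)·0.08598/13684 = 0.71631735·6.2832505 × 10^-6 = 4.5008014 × 10^-6.
SE(ȳ) = √(4.5008014 × 10^-6) = 0.002122.

0.002122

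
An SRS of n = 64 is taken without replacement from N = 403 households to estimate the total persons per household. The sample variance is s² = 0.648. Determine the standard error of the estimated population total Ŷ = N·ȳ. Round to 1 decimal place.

Var(Ŷ) = N²·Var(ȳ) = N²·(1 − n/N)·s²/n.
f = 64/403 = 0.15880893; Var(ȳ) = 0.84119107·0.648/64 = 0.0085170596.
Var(Ŷ) = 403² · 0.0085170596 = 1383.2471.
SE(Ŷ) = √(1383.2471) = 37.2.

37.2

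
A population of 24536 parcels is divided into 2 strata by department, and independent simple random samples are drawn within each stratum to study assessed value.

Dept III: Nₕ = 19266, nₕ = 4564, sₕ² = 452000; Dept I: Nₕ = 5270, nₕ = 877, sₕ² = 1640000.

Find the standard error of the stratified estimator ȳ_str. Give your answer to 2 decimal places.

10.89

Var(ȳ_str) = Σₕ Wₕ²(1 − fₕ)sₕ²/nₕ with Wₕ = Nₕ/N, N = 24536.
Dept III: Wₕ = 0.78521356; term = 0.78521356²·(1 − 0.23689401)·452000/4564 = 46.596495.
Dept I: Wₕ = 0.21478644; term = 0.21478644²·(1 − 0.16641366)·1640000/877 = 71.913189.
Sum = 118.50968.
SE = √(118.50968) = 10.89.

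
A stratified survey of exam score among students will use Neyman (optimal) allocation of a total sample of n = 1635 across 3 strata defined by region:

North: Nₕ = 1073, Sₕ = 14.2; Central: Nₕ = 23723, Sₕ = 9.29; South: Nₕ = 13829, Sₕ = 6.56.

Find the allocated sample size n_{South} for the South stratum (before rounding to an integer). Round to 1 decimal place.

454.5

Neyman allocation: nₕ = n·NₕSₕ / Σⱼ NⱼSⱼ.
Σ NⱼSⱼ = 1073·14.2 + 23723·9.29 + 13829·6.56 = 326341.51.
n_{South} = 1635·13829·6.56 / 326341.51 = 454.5.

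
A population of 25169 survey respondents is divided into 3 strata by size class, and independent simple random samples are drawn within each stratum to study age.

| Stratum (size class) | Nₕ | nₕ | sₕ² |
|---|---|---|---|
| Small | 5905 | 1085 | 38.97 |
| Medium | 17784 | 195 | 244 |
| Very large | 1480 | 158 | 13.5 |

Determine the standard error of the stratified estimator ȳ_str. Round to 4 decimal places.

0.7872

Var(ȳ_str) = Σₕ Wₕ²(1 − fₕ)sₕ²/nₕ with Wₕ = Nₕ/N, N = 25169.
Small: Wₕ = 0.23461401; term = 0.23461401²·(1 − 0.18374259)·38.97/1085 = 0.0016137479.
Medium: Wₕ = 0.70658350; term = 0.70658350²·(1 − 0.01096491)·244/195 = 0.61786542.
Very large: Wₕ = 0.05880250; term = 0.05880250²·(1 − 0.10675676)·13.5/158 = 2.6389911 × 10^-4.
Sum = 0.61974307.
SE = √(0.61974307) = 0.7872.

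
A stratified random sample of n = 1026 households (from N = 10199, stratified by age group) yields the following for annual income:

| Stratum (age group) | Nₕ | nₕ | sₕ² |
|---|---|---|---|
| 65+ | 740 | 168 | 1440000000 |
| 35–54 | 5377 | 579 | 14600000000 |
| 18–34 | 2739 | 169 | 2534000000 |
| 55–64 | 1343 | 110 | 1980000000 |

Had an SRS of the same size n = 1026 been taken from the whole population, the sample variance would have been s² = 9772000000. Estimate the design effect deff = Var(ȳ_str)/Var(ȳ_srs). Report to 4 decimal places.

Var(ȳ_str) = Σ Wₕ²(1−fₕ)sₕ²/nₕ with Wₕ = Nₕ/10199:
  65+: (740/10199)²·(1−168/740)·1440000000/168 = 34879.141
  35–54: (5377/10199)²·(1−579/5377)·14600000000/579 = 6.2540218 × 10^6
  18–34: (2739/10199)²·(1−169/2739)·2534000000/169 = 1.0146818 × 10^6
  55–64: (1343/10199)²·(1−110/1343)·1980000000/110 = 286547.36
  → Var(ȳ_str) = 7.5901301 × 10^6.
Var(ȳ_srs) = (1 − 1026/10199)·9772000000/1026 = 8.5662333 × 10^6.
deff = (7.5901301 × 10^6) / (8.5662333 × 10^6) = 0.8861.

0.8861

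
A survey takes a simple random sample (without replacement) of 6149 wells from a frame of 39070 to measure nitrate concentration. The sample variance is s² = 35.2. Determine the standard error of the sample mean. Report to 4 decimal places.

Under SRS without replacement, Var(ȳ) = (1 − f)·s²/n with f = n/N = 6149/39070 = 0.15738418.
Var(ȳ) = (1 − 0.15738418)·35.2/6149 = 0.84261582·0.0057245081 = 0.004823561.
SE(ȳ) = √(0.004823561) = 0.0695.

0.0695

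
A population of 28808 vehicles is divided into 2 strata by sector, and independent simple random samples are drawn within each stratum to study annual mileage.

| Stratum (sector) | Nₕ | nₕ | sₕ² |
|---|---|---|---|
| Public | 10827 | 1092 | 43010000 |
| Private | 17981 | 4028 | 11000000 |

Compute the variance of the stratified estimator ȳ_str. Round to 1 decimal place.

5827.8

Var(ȳ_str) = Σₕ Wₕ²(1 − fₕ)sₕ²/nₕ with Wₕ = Nₕ/N, N = 28808.
Public: Wₕ = 0.37583310; term = 0.37583310²·(1 − 0.10085896)·43010000/1092 = 5002.2418.
Private: Wₕ = 0.62416690; term = 0.62416690²·(1 − 0.22401424)·11000000/4028 = 825.57863.
Sum = 5827.8204.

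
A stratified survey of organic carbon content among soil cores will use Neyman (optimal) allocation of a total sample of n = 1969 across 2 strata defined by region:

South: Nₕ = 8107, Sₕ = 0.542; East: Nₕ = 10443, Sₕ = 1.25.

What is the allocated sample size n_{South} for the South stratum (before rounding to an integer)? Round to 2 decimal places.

Neyman allocation: nₕ = n·NₕSₕ / Σⱼ NⱼSⱼ.
Σ NⱼSⱼ = 8107·0.542 + 10443·1.25 = 17447.744.
n_{South} = 1969·8107·0.542 / 17447.744 = 495.87.

495.87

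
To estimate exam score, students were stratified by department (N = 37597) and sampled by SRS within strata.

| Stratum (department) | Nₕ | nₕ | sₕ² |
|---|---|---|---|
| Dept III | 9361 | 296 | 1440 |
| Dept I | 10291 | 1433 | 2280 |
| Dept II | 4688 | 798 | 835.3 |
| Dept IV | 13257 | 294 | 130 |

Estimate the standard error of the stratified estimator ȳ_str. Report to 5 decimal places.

Var(ȳ_str) = Σₕ Wₕ²(1 − fₕ)sₕ²/nₕ with Wₕ = Nₕ/N, N = 37597.
Dept III: Wₕ = 0.24898263; term = 0.24898263²·(1 − 0.03162055)·1440/296 = 0.29204814.
Dept I: Wₕ = 0.27371865; term = 0.27371865²·(1 − 0.13924789)·2280/1433 = 0.10260665.
Dept II: Wₕ = 0.12469080; term = 0.12469080²·(1 − 0.17022184)·835.3/798 = 0.013504248.
Dept IV: Wₕ = 0.35260792; term = 0.35260792²·(1 − 0.02217696)·130/294 = 0.053757667.
Sum = 0.46191671.
SE = √(0.46191671) = 0.67964.

0.67964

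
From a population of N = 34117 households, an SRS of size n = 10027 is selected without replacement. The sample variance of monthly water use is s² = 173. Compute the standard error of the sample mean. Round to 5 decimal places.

0.11037

Under SRS without replacement, Var(ȳ) = (1 − f)·s²/n with f = n/N = 10027/34117 = 0.29390040.
Var(ȳ) = (1 − 0.29390040)·173/10027 = 0.70609960·0.017253416 = 0.01218263.
SE(ȳ) = √(0.01218263) = 0.11037.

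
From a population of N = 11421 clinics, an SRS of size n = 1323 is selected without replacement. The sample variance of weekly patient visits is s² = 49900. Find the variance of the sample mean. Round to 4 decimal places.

33.3482

Under SRS without replacement, Var(ȳ) = (1 − f)·s²/n with f = n/N = 1323/11421 = 0.11583924.
Var(ȳ) = (1 − 0.11583924)·49900/1323 = 0.88416076·37.717309 = 33.348165.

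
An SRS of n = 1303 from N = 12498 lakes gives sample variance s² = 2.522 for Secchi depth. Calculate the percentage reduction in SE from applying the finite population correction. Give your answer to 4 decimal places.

5.3563

f = n/N = 1303/12498 = 0.10425668.
SE_no-fpc = √(s²/n) = 0.043994697; SE_fpc = √((1−f)s²/n) = 0.041638217.
Ratio = √(1−f) = 0.94643717. Reduction = 100·(1 − 0.94643717) = 5.3563%.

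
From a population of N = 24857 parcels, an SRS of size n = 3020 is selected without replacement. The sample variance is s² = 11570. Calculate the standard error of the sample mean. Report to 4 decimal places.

1.8346

Under SRS without replacement, Var(ȳ) = (1 − f)·s²/n with f = n/N = 3020/24857 = 0.12149495.
Var(ȳ) = (1 − 0.12149495)·11570/3020 = 0.87850505·3.8311258 = 3.3656634.
SE(ȳ) = √(3.3656634) = 1.8346.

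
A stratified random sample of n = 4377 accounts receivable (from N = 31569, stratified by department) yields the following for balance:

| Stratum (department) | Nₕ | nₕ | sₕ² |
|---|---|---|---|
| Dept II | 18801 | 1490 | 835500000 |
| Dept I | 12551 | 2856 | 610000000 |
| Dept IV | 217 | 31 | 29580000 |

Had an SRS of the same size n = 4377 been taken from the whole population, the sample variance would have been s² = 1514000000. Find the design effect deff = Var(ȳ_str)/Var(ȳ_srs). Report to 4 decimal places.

0.7023

Var(ȳ_str) = Σ Wₕ²(1−fₕ)sₕ²/nₕ with Wₕ = Nₕ/31569:
  Dept II: (18801/31569)²·(1−1490/18801)·835500000/1490 = 183122.47
  Dept I: (12551/31569)²·(1−2856/12551)·610000000/2856 = 26078.111
  Dept IV: (217/31569)²·(1−31/217)·29580000/31 = 38.644483
  → Var(ȳ_str) = 209239.23.
Var(ȳ_srs) = (1 − 4377/31569)·1514000000/4377 = 297940.58.
deff = 209239.23 / 297940.58 = 0.7023.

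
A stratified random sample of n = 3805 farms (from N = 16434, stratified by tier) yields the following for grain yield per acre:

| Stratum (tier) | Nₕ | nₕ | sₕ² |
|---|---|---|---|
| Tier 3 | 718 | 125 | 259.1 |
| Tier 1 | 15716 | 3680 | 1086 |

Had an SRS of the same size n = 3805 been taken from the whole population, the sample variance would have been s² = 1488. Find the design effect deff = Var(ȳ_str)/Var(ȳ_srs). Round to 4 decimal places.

Var(ȳ_str) = Σ Wₕ²(1−fₕ)sₕ²/nₕ with Wₕ = Nₕ/16434:
  Tier 3: (718/16434)²·(1−125/718)·259.1/125 = 0.0032677586
  Tier 1: (15716/16434)²·(1−3680/15716)·1086/3680 = 0.20669008
  → Var(ȳ_str) = 0.20995784.
Var(ȳ_srs) = (1 − 3805/16434)·1488/3805 = 0.30052039.
deff = 0.20995784 / 0.30052039 = 0.6986.

0.6986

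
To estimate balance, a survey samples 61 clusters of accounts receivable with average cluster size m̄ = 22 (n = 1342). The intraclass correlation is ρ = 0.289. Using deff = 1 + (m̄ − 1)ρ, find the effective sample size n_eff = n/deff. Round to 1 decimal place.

deff = 1 + (22 − 1)·0.289 = 1 + 6.069 = 7.069.
n_eff = 1342 / 7.069 = 189.8.

189.8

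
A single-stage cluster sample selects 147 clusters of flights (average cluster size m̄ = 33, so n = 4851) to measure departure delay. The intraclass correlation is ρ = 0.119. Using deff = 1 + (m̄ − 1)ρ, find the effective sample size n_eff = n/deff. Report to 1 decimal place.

deff = 1 + (33 − 1)·0.119 = 1 + 3.808 = 4.808.
n_eff = 4851 / 4.808 = 1008.9.

1008.9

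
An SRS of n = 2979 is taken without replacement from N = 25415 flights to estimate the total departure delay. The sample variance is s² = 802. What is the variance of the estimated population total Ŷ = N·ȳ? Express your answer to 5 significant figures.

Var(Ŷ) = N²·Var(ȳ) = N²·(1 − n/N)·s²/n.
f = 2979/25415 = 0.11721424; Var(ȳ) = 0.88278576·802/2979 = 0.23766169.
Var(Ŷ) = 25415² · 0.23766169 = 1.5351097 × 10^8.

1.5351 × 10^8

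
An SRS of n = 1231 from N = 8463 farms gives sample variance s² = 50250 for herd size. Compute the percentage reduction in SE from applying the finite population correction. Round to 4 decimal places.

7.5585

f = n/N = 1231/8463 = 0.14545669.
SE_no-fpc = √(s²/n) = 6.38909; SE_fpc = √((1−f)s²/n) = 5.9061714.
Ratio = √(1−f) = 0.92441512. Reduction = 100·(1 − 0.92441512) = 7.5585%.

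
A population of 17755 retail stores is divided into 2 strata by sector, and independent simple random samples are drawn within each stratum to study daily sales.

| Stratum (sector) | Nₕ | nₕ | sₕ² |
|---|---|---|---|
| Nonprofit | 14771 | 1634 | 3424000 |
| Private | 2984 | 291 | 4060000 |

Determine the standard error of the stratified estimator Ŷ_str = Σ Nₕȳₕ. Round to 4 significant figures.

Var(Ŷ_str) = Σₕ Nₕ²(1 − fₕ)sₕ²/nₕ.
Nonprofit: 14771²·(1 − 1634/14771)·3424000/1634 = 4.0661913 × 10^11.
Private: 2984²·(1 − 291/2984)·4060000/291 = 1.1211616 × 10^11.
Sum = 5.1873529 × 10^11.
SE = √(5.1873529 × 10^11) = 720200.

720200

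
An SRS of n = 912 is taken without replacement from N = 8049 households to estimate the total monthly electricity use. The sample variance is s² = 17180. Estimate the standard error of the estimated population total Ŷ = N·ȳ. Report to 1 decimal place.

32896.0

Var(Ŷ) = N²·Var(ȳ) = N²·(1 − n/N)·s²/n.
f = 912/8049 = 0.11330600; Var(ȳ) = 0.88669400·17180/912 = 16.703293.
Var(Ŷ) = 8049² · 16.703293 = 1.0821462 × 10^9.
SE(Ŷ) = √(1.0821462 × 10^9) = 32896.0.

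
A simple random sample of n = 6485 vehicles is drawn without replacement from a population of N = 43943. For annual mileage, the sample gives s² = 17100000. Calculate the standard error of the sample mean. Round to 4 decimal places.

47.4101

Under SRS without replacement, Var(ȳ) = (1 − f)·s²/n with f = n/N = 6485/43943 = 0.14757754.
Var(ȳ) = (1 − 0.14757754)·17100000/6485 = 0.85242246·2636.8543 = 2247.7138.
SE(ȳ) = √(2247.7138) = 47.4101.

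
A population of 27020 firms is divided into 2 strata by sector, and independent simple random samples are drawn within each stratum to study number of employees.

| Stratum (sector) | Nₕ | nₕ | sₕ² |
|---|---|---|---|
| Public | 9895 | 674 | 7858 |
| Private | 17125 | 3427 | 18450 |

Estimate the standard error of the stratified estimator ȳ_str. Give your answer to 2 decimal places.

1.79

Var(ȳ_str) = Σₕ Wₕ²(1 − fₕ)sₕ²/nₕ with Wₕ = Nₕ/N, N = 27020.
Public: Wₕ = 0.36621021; term = 0.36621021²·(1 − 0.06811521)·7858/674 = 1.4570527.
Private: Wₕ = 0.63378979; term = 0.63378979²·(1 − 0.20011679)·18450/3427 = 1.7298136.
Sum = 3.1868663.
SE = √(3.1868663) = 1.79.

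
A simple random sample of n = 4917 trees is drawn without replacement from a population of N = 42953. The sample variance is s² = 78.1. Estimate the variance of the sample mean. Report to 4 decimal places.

0.0141

Under SRS without replacement, Var(ȳ) = (1 − f)·s²/n with f = n/N = 4917/42953 = 0.11447396.
Var(ȳ) = (1 − 0.11447396)·78.1/4917 = 0.88552604·0.015883669 = 0.014065402.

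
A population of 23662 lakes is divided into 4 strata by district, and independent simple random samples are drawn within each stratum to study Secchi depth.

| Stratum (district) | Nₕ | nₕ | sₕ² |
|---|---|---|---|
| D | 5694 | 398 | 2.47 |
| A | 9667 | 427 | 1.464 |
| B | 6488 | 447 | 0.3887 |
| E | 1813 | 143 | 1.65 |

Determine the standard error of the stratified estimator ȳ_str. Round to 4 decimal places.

0.0317

Var(ȳ_str) = Σₕ Wₕ²(1 − fₕ)sₕ²/nₕ with Wₕ = Nₕ/N, N = 23662.
D: Wₕ = 0.24063900; term = 0.24063900²·(1 − 0.06989814)·2.47/398 = 3.3425385 × 10^-4.
A: Wₕ = 0.40854535; term = 0.40854535²·(1 − 0.04417089)·1.464/427 = 5.469832 × 10^-4.
B: Wₕ = 0.27419491; term = 0.27419491²·(1 − 0.06889642)·0.3887/447 = 6.0872872 × 10^-5.
E: Wₕ = 0.07662074; term = 0.07662074²·(1 − 0.07887479)·1.65/143 = 6.2396364 × 10^-5.
Sum = 0.0010045063.
SE = √(0.0010045063) = 0.0317.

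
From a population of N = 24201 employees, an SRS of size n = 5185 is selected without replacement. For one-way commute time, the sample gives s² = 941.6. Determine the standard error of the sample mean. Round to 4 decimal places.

Under SRS without replacement, Var(ȳ) = (1 − f)·s²/n with f = n/N = 5185/24201 = 0.21424735.
Var(ȳ) = (1 − 0.21424735)·941.6/5185 = 0.78575265·0.18160077 = 0.14269329.
SE(ȳ) = √(0.14269329) = 0.3777.

0.3777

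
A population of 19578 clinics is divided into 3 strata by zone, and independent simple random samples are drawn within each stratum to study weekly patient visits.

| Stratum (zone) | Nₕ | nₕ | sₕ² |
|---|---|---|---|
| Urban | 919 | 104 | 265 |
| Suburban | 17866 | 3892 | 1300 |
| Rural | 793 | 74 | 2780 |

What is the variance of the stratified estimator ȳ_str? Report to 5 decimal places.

Var(ȳ_str) = Σₕ Wₕ²(1 − fₕ)sₕ²/nₕ with Wₕ = Nₕ/N, N = 19578.
Urban: Wₕ = 0.04694044; term = 0.04694044²·(1 − 0.11316649)·265/104 = 0.0049790789.
Suburban: Wₕ = 0.91255491; term = 0.91255491²·(1 − 0.21784395)·1300/3892 = 0.21756145.
Rural: Wₕ = 0.04050465; term = 0.04050465²·(1 − 0.09331652)·2780/74 = 0.055882845.
Sum = 0.27842337.

0.27842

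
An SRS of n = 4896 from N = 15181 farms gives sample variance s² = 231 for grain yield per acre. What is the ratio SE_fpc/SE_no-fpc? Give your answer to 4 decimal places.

0.8231

f = n/N = 4896/15181 = 0.32250840.
SE_no-fpc = √(s²/n) = 0.21721274; SE_fpc = √((1−f)s²/n) = 0.17878754.
Ratio = √(1−f) = 0.82309878.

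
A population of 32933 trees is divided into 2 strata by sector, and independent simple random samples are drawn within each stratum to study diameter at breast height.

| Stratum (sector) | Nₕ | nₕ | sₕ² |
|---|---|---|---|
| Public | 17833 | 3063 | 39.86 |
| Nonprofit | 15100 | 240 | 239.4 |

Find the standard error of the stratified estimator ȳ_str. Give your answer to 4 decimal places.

Var(ȳ_str) = Σₕ Wₕ²(1 − fₕ)sₕ²/nₕ with Wₕ = Nₕ/N, N = 32933.
Public: Wₕ = 0.54149333; term = 0.54149333²·(1 − 0.17176022)·39.86/3063 = 0.0031603313.
Nonprofit: Wₕ = 0.45850667; term = 0.45850667²·(1 − 0.01589404)·239.4/240 = 0.20636977.
Sum = 0.2095301.
SE = √(0.2095301) = 0.4577.

0.4577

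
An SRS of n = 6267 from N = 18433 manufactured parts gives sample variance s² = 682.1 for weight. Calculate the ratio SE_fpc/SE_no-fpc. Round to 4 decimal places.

0.8124

f = n/N = 6267/18433 = 0.33998806.
SE_no-fpc = √(s²/n) = 0.32990901; SE_fpc = √((1−f)s²/n) = 0.26802177.
Ratio = √(1−f) = 0.81241119.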